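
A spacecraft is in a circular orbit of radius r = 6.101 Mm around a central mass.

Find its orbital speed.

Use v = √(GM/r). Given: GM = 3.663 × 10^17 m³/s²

Convert to SI: r = 6.101 Mm = 6.101e+06 m.
For a circular orbit, gravity supplies the centripetal force, so v = √(GM / r).
v = √(3.663e+17 / 6.101e+06) m/s ≈ 2.45e+05 m/s = 245 km/s.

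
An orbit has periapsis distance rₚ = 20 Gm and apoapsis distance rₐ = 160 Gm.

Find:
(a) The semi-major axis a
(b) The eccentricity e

Convert to SI: rₚ = 20 Gm = 2e+10 m; rₐ = 160 Gm = 1.6e+11 m.
(a) a = (rₚ + rₐ) / 2 = (2e+10 + 1.6e+11) / 2 ≈ 9e+10 m = 90 Gm.
(b) e = (rₐ − rₚ) / (rₐ + rₚ) = (1.6e+11 − 2e+10) / (1.6e+11 + 2e+10) ≈ 0.7778.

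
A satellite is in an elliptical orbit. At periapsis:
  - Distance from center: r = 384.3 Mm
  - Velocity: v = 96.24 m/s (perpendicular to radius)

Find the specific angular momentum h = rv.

Convert to SI: r = 384.3 Mm = 3.843e+08 m.
With v perpendicular to r, h = r · v.
h = 3.843e+08 · 96.24 m²/s ≈ 3.699e+10 m²/s.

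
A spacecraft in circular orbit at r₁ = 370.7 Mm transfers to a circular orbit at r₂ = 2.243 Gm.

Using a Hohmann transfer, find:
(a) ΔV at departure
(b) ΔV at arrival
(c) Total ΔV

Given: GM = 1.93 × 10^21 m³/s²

Convert to SI: r₁ = 370.7 Mm = 3.707e+08 m; r₂ = 2.243 Gm = 2.243e+09 m.
Transfer semi-major axis: a_t = (r₁ + r₂)/2 = (3.707e+08 + 2.243e+09)/2 = 1.30685e+09 m.
Circular speeds: v₁ = √(GM/r₁) = 2.28175e+06 m/s, v₂ = √(GM/r₂) = 927607 m/s.
Transfer speeds (vis-viva v² = GM(2/r − 1/a_t)): v₁ᵗ = 2.9893e+06 m/s, v₂ᵗ = 494040 m/s.
(a) ΔV₁ = |v₁ᵗ − v₁| ≈ 7.076e+05 m/s = 707.6 km/s.
(b) ΔV₂ = |v₂ − v₂ᵗ| ≈ 4.336e+05 m/s = 433.6 km/s.
(c) ΔV_total = ΔV₁ + ΔV₂ ≈ 1.141e+06 m/s = 1141 km/s.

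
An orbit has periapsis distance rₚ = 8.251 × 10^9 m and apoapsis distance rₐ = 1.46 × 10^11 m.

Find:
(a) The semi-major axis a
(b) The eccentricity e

(a) a = (rₚ + rₐ) / 2 = (8.251e+09 + 1.46e+11) / 2 ≈ 7.713e+10 m = 7.713 × 10^10 m.
(b) e = (rₐ − rₚ) / (rₐ + rₚ) = (1.46e+11 − 8.251e+09) / (1.46e+11 + 8.251e+09) ≈ 0.893.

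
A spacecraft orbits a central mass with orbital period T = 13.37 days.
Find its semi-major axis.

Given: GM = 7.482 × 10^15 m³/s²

Convert to SI: T = 13.37 days = 1.15517e+06 s.
Invert Kepler's third law: a = (GM · T² / (4π²))^(1/3).
Substituting T = 1.15517e+06 s and GM = 7.482e+15 m³/s²:
a = (7.482e+15 · (1.15517e+06)² / (4π²))^(1/3) m
a ≈ 6.324e+08 m = 6.324 × 10^8 m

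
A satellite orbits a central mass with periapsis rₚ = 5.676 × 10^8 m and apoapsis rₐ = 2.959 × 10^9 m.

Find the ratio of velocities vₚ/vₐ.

Conservation of angular momentum gives rₚvₚ = rₐvₐ, so vₚ/vₐ = rₐ/rₚ.
vₚ/vₐ = 2.959e+09 / 5.676e+08 ≈ 5.213.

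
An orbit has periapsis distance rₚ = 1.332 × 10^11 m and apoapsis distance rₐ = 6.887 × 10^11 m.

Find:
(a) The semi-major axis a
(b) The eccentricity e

(a) a = (rₚ + rₐ) / 2 = (1.332e+11 + 6.887e+11) / 2 ≈ 4.11e+11 m = 4.109 × 10^11 m.
(b) e = (rₐ − rₚ) / (rₐ + rₚ) = (6.887e+11 − 1.332e+11) / (6.887e+11 + 1.332e+11) ≈ 0.6759.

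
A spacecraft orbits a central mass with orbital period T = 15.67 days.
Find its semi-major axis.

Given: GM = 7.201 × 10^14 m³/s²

Convert to SI: T = 15.67 days = 1.35389e+06 s.
Invert Kepler's third law: a = (GM · T² / (4π²))^(1/3).
Substituting T = 1.35389e+06 s and GM = 7.201e+14 m³/s²:
a = (7.201e+14 · (1.35389e+06)² / (4π²))^(1/3) m
a ≈ 3.222e+08 m = 322.2 Mm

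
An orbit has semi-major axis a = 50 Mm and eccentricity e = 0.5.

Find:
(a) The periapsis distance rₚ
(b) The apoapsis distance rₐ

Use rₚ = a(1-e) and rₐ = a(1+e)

Convert to SI: a = 50 Mm = 5e+07 m.
(a) rₚ = a(1 − e) = 5e+07 · (1 − 0.5) = 5e+07 · 0.5 ≈ 2.5e+07 m = 25 Mm.
(b) rₐ = a(1 + e) = 5e+07 · (1 + 0.5) = 5e+07 · 1.5 ≈ 7.5e+07 m = 75 Mm.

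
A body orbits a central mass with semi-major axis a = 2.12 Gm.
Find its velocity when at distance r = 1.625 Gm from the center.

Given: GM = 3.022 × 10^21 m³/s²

Convert to SI: a = 2.12 Gm = 2.12e+09 m; r = 1.625 Gm = 1.625e+09 m.
Vis-viva: v = √(GM · (2/r − 1/a)).
2/r − 1/a = 2/1.625e+09 − 1/2.12e+09 = 7.59071e-10 m⁻¹.
v = √(3.022e+21 · 7.59071e-10) m/s ≈ 1.515e+06 m/s = 1515 km/s.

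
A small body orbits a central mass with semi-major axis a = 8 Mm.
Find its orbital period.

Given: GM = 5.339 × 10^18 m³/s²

Convert to SI: a = 8 Mm = 8e+06 m.
Kepler's third law: T = 2π √(a³ / GM).
Substituting a = 8e+06 m and GM = 5.339e+18 m³/s²:
T = 2π √((8e+06)³ / 5.339e+18) s
T ≈ 61.53 s = 1.025 minutes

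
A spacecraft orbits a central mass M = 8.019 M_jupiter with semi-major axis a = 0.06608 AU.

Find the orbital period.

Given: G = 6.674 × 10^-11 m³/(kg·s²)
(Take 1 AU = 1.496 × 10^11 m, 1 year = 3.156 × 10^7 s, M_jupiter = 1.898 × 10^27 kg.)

Convert to SI: a = 0.06608 AU = 9.88557e+09 m; M = 8.019 M_jupiter = 1.52201e+28 kg.
GM = G · M = 6.674e-11 · 1.52201e+28 = 1.01579e+18 m³/s².
Kepler's third law: T = 2π √(a³ / GM).
Substituting a = 9.88557e+09 m and GM = 1.01579e+18 m³/s²:
T = 2π √((9.88557e+09)³ / 1.01579e+18) s
T ≈ 6.127e+06 s = 0.1942 years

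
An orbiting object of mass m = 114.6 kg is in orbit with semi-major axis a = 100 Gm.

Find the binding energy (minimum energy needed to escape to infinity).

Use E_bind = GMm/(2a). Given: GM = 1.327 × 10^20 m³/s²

Convert to SI: a = 100 Gm = 1e+11 m.
Total orbital energy is E = −GMm/(2a); binding energy is E_bind = −E = GMm/(2a).
E_bind = 1.327e+20 · 114.6 / (2 · 1e+11) J ≈ 7.604e+10 J = 76.04 GJ.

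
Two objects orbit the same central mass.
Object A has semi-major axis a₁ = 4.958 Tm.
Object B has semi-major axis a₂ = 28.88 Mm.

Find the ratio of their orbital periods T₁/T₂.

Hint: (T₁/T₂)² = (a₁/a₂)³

Convert to SI: a₁ = 4.958 Tm = 4.958e+12 m; a₂ = 28.88 Mm = 2.888e+07 m.
From Kepler's third law, (T₁/T₂)² = (a₁/a₂)³, so T₁/T₂ = (a₁/a₂)^(3/2).
a₁/a₂ = 4.958e+12 / 2.888e+07 = 171676.
T₁/T₂ = (171676)^(3/2) ≈ 7.113e+07.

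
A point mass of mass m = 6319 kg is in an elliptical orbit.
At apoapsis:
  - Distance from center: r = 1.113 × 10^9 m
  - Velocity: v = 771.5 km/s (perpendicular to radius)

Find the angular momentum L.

Convert to SI: v = 771.5 km/s = 771500 m/s.
Since v is perpendicular to r, L = m · v · r.
L = 6319 · 771500 · 1.113e+09 kg·m²/s ≈ 5.426e+18 kg·m²/s.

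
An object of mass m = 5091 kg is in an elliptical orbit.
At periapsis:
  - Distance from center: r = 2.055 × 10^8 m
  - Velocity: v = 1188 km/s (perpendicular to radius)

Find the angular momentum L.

Convert to SI: v = 1188 km/s = 1.188e+06 m/s.
Since v is perpendicular to r, L = m · v · r.
L = 5091 · 1.188e+06 · 2.055e+08 kg·m²/s ≈ 1.243e+18 kg·m²/s.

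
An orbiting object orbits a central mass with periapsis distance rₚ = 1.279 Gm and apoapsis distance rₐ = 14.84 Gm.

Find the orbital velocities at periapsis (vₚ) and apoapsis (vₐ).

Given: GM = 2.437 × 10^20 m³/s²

Convert to SI: rₚ = 1.279 Gm = 1.279e+09 m; rₐ = 14.84 Gm = 1.484e+10 m.
Use the vis-viva equation v² = GM(2/r − 1/a) with a = (rₚ + rₐ)/2 = (1.279e+09 + 1.484e+10)/2 = 8.0595e+09 m.
vₚ = √(GM · (2/rₚ − 1/a)) = √(2.437e+20 · (2/1.279e+09 − 1/8.0595e+09)) m/s ≈ 5.923e+05 m/s = 592.3 km/s.
vₐ = √(GM · (2/rₐ − 1/a)) = √(2.437e+20 · (2/1.484e+10 − 1/8.0595e+09)) m/s ≈ 5.105e+04 m/s = 51.05 km/s.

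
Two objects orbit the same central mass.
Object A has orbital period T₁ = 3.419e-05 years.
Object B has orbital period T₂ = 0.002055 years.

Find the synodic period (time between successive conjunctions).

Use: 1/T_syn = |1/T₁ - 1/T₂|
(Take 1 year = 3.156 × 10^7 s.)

Convert to SI: T₁ = 3.419e-05 years = 1079.04 s; T₂ = 0.002055 years = 64855.8 s.
T_syn = |T₁ · T₂ / (T₁ − T₂)|.
T_syn = |1079.04 · 64855.8 / (1079.04 − 64855.8)| s ≈ 1097 s = 3.477e-05 years.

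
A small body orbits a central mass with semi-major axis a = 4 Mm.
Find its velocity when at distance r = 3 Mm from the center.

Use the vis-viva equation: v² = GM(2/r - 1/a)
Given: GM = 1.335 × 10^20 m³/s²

Convert to SI: a = 4 Mm = 4e+06 m; r = 3 Mm = 3e+06 m.
Vis-viva: v = √(GM · (2/r − 1/a)).
2/r − 1/a = 2/3e+06 − 1/4e+06 = 4.16667e-07 m⁻¹.
v = √(1.335e+20 · 4.16667e-07) m/s ≈ 7.458e+06 m/s = 7458 km/s.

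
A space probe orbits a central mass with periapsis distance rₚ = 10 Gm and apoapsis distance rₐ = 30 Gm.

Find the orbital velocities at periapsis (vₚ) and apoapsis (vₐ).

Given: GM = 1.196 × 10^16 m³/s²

Convert to SI: rₚ = 10 Gm = 1e+10 m; rₐ = 30 Gm = 3e+10 m.
Use the vis-viva equation v² = GM(2/r − 1/a) with a = (rₚ + rₐ)/2 = (1e+10 + 3e+10)/2 = 2e+10 m.
vₚ = √(GM · (2/rₚ − 1/a)) = √(1.196e+16 · (2/1e+10 − 1/2e+10)) m/s ≈ 1339 m/s = 1.339 km/s.
vₐ = √(GM · (2/rₐ − 1/a)) = √(1.196e+16 · (2/3e+10 − 1/2e+10)) m/s ≈ 446.5 m/s = 446.5 m/s.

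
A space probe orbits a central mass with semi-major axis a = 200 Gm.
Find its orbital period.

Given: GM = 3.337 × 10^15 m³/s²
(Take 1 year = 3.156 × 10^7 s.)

Convert to SI: a = 200 Gm = 2e+11 m.
Kepler's third law: T = 2π √(a³ / GM).
Substituting a = 2e+11 m and GM = 3.337e+15 m³/s²:
T = 2π √((2e+11)³ / 3.337e+15) s
T ≈ 9.729e+09 s = 308.3 years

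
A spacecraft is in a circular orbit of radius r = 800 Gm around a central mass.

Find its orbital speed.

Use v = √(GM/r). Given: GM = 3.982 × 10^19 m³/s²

Convert to SI: r = 800 Gm = 8e+11 m.
For a circular orbit, gravity supplies the centripetal force, so v = √(GM / r).
v = √(3.982e+19 / 8e+11) m/s ≈ 7055 m/s = 7.055 km/s.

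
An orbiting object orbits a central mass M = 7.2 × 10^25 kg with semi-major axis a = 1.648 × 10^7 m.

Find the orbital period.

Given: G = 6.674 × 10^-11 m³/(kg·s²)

GM = G · M = 6.674e-11 · 7.2e+25 = 4.80528e+15 m³/s².
Kepler's third law: T = 2π √(a³ / GM).
Substituting a = 1.648e+07 m and GM = 4.80528e+15 m³/s²:
T = 2π √((1.648e+07)³ / 4.80528e+15) s
T ≈ 6064 s = 1.684 hours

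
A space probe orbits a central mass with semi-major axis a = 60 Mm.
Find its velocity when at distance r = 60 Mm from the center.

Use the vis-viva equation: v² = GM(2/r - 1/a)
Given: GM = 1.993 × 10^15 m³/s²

Convert to SI: a = 60 Mm = 6e+07 m; r = 60 Mm = 6e+07 m.
Vis-viva: v = √(GM · (2/r − 1/a)).
2/r − 1/a = 2/6e+07 − 1/6e+07 = 1.66667e-08 m⁻¹.
v = √(1.993e+15 · 1.66667e-08) m/s ≈ 5763 m/s = 5.763 km/s.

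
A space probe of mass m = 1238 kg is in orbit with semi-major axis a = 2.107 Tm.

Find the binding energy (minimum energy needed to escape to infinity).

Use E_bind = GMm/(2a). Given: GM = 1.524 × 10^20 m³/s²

Convert to SI: a = 2.107 Tm = 2.107e+12 m.
Total orbital energy is E = −GMm/(2a); binding energy is E_bind = −E = GMm/(2a).
E_bind = 1.524e+20 · 1238 / (2 · 2.107e+12) J ≈ 4.477e+10 J = 44.77 GJ.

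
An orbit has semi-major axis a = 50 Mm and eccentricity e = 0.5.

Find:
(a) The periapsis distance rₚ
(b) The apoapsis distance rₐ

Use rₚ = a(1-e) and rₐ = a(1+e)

Convert to SI: a = 50 Mm = 5e+07 m.
(a) rₚ = a(1 − e) = 5e+07 · (1 − 0.5) = 5e+07 · 0.5 ≈ 2.5e+07 m = 25 Mm.
(b) rₐ = a(1 + e) = 5e+07 · (1 + 0.5) = 5e+07 · 1.5 ≈ 7.5e+07 m = 75 Mm.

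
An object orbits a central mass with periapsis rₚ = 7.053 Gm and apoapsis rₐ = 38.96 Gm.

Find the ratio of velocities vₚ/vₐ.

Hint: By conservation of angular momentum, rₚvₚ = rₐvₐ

Convert to SI: rₚ = 7.053 Gm = 7.053e+09 m; rₐ = 38.96 Gm = 3.896e+10 m.
Conservation of angular momentum gives rₚvₚ = rₐvₐ, so vₚ/vₐ = rₐ/rₚ.
vₚ/vₐ = 3.896e+10 / 7.053e+09 ≈ 5.524.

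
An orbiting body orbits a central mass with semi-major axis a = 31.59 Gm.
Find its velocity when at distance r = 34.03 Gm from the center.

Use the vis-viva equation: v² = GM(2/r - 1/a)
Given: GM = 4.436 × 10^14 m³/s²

Convert to SI: a = 31.59 Gm = 3.159e+10 m; r = 34.03 Gm = 3.403e+10 m.
Vis-viva: v = √(GM · (2/r − 1/a)).
2/r − 1/a = 2/3.403e+10 − 1/3.159e+10 = 2.71161e-11 m⁻¹.
v = √(4.436e+14 · 2.71161e-11) m/s ≈ 109.7 m/s = 109.7 m/s.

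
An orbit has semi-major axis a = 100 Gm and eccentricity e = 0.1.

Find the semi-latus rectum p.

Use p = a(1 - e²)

Convert to SI: a = 100 Gm = 1e+11 m.
p = a (1 − e²).
p = 1e+11 · (1 − (0.1)²) = 1e+11 · 0.99 ≈ 9.9e+10 m = 99 Gm.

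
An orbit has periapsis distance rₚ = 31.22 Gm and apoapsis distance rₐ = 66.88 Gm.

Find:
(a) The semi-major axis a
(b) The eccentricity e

Convert to SI: rₚ = 31.22 Gm = 3.122e+10 m; rₐ = 66.88 Gm = 6.688e+10 m.
(a) a = (rₚ + rₐ) / 2 = (3.122e+10 + 6.688e+10) / 2 ≈ 4.905e+10 m = 49.05 Gm.
(b) e = (rₐ − rₚ) / (rₐ + rₚ) = (6.688e+10 − 3.122e+10) / (6.688e+10 + 3.122e+10) ≈ 0.3635.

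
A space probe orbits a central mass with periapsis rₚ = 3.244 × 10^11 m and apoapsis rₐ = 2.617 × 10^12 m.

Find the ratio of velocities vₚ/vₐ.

Conservation of angular momentum gives rₚvₚ = rₐvₐ, so vₚ/vₐ = rₐ/rₚ.
vₚ/vₐ = 2.617e+12 / 3.244e+11 ≈ 8.067.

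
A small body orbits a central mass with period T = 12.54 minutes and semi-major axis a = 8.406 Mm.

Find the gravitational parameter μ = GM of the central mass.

Convert to SI: T = 12.54 minutes = 752.4 s; a = 8.406 Mm = 8.406e+06 m.
GM = 4π² · a³ / T².
GM = 4π² · (8.406e+06)³ / (752.4)² m³/s² ≈ 4.142e+16 m³/s² = 4.142 × 10^16 m³/s².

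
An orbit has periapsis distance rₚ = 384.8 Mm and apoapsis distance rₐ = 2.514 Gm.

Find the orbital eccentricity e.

Convert to SI: rₚ = 384.8 Mm = 3.848e+08 m; rₐ = 2.514 Gm = 2.514e+09 m.
e = (rₐ − rₚ) / (rₐ + rₚ).
e = (2.514e+09 − 3.848e+08) / (2.514e+09 + 3.848e+08) = 2.1292e+09 / 2.8988e+09 ≈ 0.7345.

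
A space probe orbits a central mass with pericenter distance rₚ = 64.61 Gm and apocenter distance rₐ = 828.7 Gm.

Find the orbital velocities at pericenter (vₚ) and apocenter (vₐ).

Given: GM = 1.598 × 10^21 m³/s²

Convert to SI: rₚ = 64.61 Gm = 6.461e+10 m; rₐ = 828.7 Gm = 8.287e+11 m.
Use the vis-viva equation v² = GM(2/r − 1/a) with a = (rₚ + rₐ)/2 = (6.461e+10 + 8.287e+11)/2 = 4.46655e+11 m.
vₚ = √(GM · (2/rₚ − 1/a)) = √(1.598e+21 · (2/6.461e+10 − 1/4.46655e+11)) m/s ≈ 2.142e+05 m/s = 214.2 km/s.
vₐ = √(GM · (2/rₐ − 1/a)) = √(1.598e+21 · (2/8.287e+11 − 1/4.46655e+11)) m/s ≈ 1.67e+04 m/s = 16.7 km/s.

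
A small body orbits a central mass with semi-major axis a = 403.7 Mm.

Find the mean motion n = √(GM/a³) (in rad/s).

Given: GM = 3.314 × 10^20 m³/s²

Convert to SI: a = 403.7 Mm = 4.037e+08 m.
n = √(GM / a³).
n = √(3.314e+20 / (4.037e+08)³) rad/s ≈ 0.002244 rad/s.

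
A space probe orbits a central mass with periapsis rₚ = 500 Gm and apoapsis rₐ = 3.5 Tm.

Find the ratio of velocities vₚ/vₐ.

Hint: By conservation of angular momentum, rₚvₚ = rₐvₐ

Convert to SI: rₚ = 500 Gm = 5e+11 m; rₐ = 3.5 Tm = 3.5e+12 m.
Conservation of angular momentum gives rₚvₚ = rₐvₐ, so vₚ/vₐ = rₐ/rₚ.
vₚ/vₐ = 3.5e+12 / 5e+11 ≈ 7.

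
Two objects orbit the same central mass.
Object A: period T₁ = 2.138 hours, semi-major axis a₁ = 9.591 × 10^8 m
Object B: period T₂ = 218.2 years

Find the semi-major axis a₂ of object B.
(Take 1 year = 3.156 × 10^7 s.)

Convert to SI: T₁ = 2.138 hours = 7696.8 s; T₂ = 218.2 years = 6.88639e+09 s.
Kepler's third law: (T₁/T₂)² = (a₁/a₂)³ ⇒ a₂ = a₁ · (T₂/T₁)^(2/3).
T₂/T₁ = 6.88639e+09 / 7696.8 = 894708.
a₂ = 9.591e+08 · (894708)^(2/3) m ≈ 8.905e+12 m = 8.905 × 10^12 m.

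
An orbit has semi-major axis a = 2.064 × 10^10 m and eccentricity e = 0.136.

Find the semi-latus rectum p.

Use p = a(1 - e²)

p = a (1 − e²).
p = 2.064e+10 · (1 − (0.136)²) = 2.064e+10 · 0.981504 ≈ 2.026e+10 m = 2.026 × 10^10 m.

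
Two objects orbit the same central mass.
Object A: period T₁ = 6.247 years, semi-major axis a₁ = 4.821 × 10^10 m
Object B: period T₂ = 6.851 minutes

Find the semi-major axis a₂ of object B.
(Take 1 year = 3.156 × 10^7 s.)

Convert to SI: T₁ = 6.247 years = 1.97155e+08 s; T₂ = 6.851 minutes = 411.06 s.
Kepler's third law: (T₁/T₂)² = (a₁/a₂)³ ⇒ a₂ = a₁ · (T₂/T₁)^(2/3).
T₂/T₁ = 411.06 / 1.97155e+08 = 2.08496e-06.
a₂ = 4.821e+10 · (2.08496e-06)^(2/3) m ≈ 7.868e+06 m = 7.868 × 10^6 m.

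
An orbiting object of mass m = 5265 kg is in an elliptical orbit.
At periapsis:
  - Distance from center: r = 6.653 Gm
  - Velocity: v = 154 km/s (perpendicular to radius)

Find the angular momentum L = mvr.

Convert to SI: r = 6.653 Gm = 6.653e+09 m; v = 154 km/s = 154000 m/s.
Since v is perpendicular to r, L = m · v · r.
L = 5265 · 154000 · 6.653e+09 kg·m²/s ≈ 5.394e+18 kg·m²/s.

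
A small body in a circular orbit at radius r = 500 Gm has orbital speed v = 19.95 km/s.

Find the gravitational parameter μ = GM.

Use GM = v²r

Convert to SI: r = 500 Gm = 5e+11 m; v = 19.95 km/s = 19950 m/s.
For a circular orbit v² = GM/r, so GM = v² · r.
GM = (19950)² · 5e+11 m³/s² ≈ 1.99e+20 m³/s² = 1.99 × 10^20 m³/s².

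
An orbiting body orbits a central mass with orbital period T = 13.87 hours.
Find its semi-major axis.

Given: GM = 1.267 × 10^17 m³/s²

Convert to SI: T = 13.87 hours = 49932 s.
Invert Kepler's third law: a = (GM · T² / (4π²))^(1/3).
Substituting T = 49932 s and GM = 1.267e+17 m³/s²:
a = (1.267e+17 · (49932)² / (4π²))^(1/3) m
a ≈ 2e+08 m = 200 Mm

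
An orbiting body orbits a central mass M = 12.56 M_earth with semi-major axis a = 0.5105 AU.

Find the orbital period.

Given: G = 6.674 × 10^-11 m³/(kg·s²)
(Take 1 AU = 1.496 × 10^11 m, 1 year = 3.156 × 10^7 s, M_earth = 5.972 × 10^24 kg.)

Convert to SI: a = 0.5105 AU = 7.63708e+10 m; M = 12.56 M_earth = 7.50083e+25 kg.
GM = G · M = 6.674e-11 · 7.50083e+25 = 5.00606e+15 m³/s².
Kepler's third law: T = 2π √(a³ / GM).
Substituting a = 7.63708e+10 m and GM = 5.00606e+15 m³/s²:
T = 2π √((7.63708e+10)³ / 5.00606e+15) s
T ≈ 1.874e+09 s = 59.39 years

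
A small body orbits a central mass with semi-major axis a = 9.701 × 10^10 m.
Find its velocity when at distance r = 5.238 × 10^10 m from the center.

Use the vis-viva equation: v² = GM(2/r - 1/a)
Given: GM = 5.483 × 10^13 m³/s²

Vis-viva: v = √(GM · (2/r − 1/a)).
2/r − 1/a = 2/5.238e+10 − 1/9.701e+10 = 2.78743e-11 m⁻¹.
v = √(5.483e+13 · 2.78743e-11) m/s ≈ 39.09 m/s = 39.09 m/s.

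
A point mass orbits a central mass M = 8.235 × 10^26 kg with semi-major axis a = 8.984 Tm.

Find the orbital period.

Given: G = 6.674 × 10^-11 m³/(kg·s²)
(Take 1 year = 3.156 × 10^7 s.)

Convert to SI: a = 8.984 Tm = 8.984e+12 m.
GM = G · M = 6.674e-11 · 8.235e+26 = 5.49604e+16 m³/s².
Kepler's third law: T = 2π √(a³ / GM).
Substituting a = 8.984e+12 m and GM = 5.49604e+16 m³/s²:
T = 2π √((8.984e+12)³ / 5.49604e+16) s
T ≈ 7.217e+11 s = 2.287e+04 years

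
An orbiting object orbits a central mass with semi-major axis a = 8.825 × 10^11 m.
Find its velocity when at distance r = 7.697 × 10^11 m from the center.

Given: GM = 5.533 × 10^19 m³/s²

Vis-viva: v = √(GM · (2/r − 1/a)).
2/r − 1/a = 2/7.697e+11 − 1/8.825e+11 = 1.46527e-12 m⁻¹.
v = √(5.533e+19 · 1.46527e-12) m/s ≈ 9004 m/s = 9.004 km/s.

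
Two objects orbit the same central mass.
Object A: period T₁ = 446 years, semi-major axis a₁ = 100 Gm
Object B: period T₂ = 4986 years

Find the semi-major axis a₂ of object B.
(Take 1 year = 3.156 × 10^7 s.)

Convert to SI: T₁ = 446 years = 1.40758e+10 s; a₁ = 100 Gm = 1e+11 m; T₂ = 4986 years = 1.57358e+11 s.
Kepler's third law: (T₁/T₂)² = (a₁/a₂)³ ⇒ a₂ = a₁ · (T₂/T₁)^(2/3).
T₂/T₁ = 1.57358e+11 / 1.40758e+10 = 11.1794.
a₂ = 1e+11 · (11.1794)^(2/3) m ≈ 5e+11 m = 500 Gm.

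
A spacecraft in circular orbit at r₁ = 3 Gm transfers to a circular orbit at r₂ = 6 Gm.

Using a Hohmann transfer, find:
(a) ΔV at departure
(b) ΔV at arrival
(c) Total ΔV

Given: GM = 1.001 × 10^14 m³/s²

Convert to SI: r₁ = 3 Gm = 3e+09 m; r₂ = 6 Gm = 6e+09 m.
Transfer semi-major axis: a_t = (r₁ + r₂)/2 = (3e+09 + 6e+09)/2 = 4.5e+09 m.
Circular speeds: v₁ = √(GM/r₁) = 182.665 m/s, v₂ = √(GM/r₂) = 129.164 m/s.
Transfer speeds (vis-viva v² = GM(2/r − 1/a_t)): v₁ᵗ = 210.924 m/s, v₂ᵗ = 105.462 m/s.
(a) ΔV₁ = |v₁ᵗ − v₁| ≈ 28.26 m/s = 28.26 m/s.
(b) ΔV₂ = |v₂ − v₂ᵗ| ≈ 23.7 m/s = 23.7 m/s.
(c) ΔV_total = ΔV₁ + ΔV₂ ≈ 51.96 m/s = 51.96 m/s.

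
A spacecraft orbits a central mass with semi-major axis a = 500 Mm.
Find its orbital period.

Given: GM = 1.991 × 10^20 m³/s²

Convert to SI: a = 500 Mm = 5e+08 m.
Kepler's third law: T = 2π √(a³ / GM).
Substituting a = 5e+08 m and GM = 1.991e+20 m³/s²:
T = 2π √((5e+08)³ / 1.991e+20) s
T ≈ 4979 s = 1.383 hours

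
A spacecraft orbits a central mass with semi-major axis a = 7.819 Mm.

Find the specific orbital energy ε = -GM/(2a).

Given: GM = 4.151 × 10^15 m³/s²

Convert to SI: a = 7.819 Mm = 7.819e+06 m.
ε = −GM / (2a).
ε = −4.151e+15 / (2 · 7.819e+06) J/kg ≈ -2.654e+08 J/kg = -265.4 MJ/kg.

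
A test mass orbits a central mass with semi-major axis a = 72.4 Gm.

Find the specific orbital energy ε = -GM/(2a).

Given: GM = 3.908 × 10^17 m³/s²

Convert to SI: a = 72.4 Gm = 7.24e+10 m.
ε = −GM / (2a).
ε = −3.908e+17 / (2 · 7.24e+10) J/kg ≈ -2.699e+06 J/kg = -2.699 MJ/kg.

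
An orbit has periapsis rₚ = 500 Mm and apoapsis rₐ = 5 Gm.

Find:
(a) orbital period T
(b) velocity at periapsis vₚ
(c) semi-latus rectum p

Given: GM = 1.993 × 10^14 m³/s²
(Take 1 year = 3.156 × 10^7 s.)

Convert to SI: rₚ = 500 Mm = 5e+08 m; rₐ = 5 Gm = 5e+09 m.
(a) With a = (rₚ + rₐ)/2 = 2.75e+09 m, T = 2π √(a³/GM) = 2π √((2.75e+09)³/1.993e+14) s ≈ 6.418e+07 s
(b) With a = (rₚ + rₐ)/2 = 2.75e+09 m, vₚ = √(GM (2/rₚ − 1/a)) = √(1.993e+14 · (2/5e+08 − 1/2.75e+09)) m/s ≈ 851.3 m/s
(c) From a = (rₚ + rₐ)/2 = 2.75e+09 m and e = (rₐ − rₚ)/(rₐ + rₚ) = 0.818182, p = a(1 − e²) = 2.75e+09 · (1 − (0.818182)²) ≈ 9.091e+08 m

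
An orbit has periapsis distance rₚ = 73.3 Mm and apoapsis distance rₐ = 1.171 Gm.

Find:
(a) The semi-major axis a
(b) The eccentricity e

Convert to SI: rₚ = 73.3 Mm = 7.33e+07 m; rₐ = 1.171 Gm = 1.171e+09 m.
(a) a = (rₚ + rₐ) / 2 = (7.33e+07 + 1.171e+09) / 2 ≈ 6.222e+08 m = 622.1 Mm.
(b) e = (rₐ − rₚ) / (rₐ + rₚ) = (1.171e+09 − 7.33e+07) / (1.171e+09 + 7.33e+07) ≈ 0.8822.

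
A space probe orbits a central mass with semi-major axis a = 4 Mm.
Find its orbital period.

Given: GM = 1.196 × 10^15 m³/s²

Convert to SI: a = 4 Mm = 4e+06 m.
Kepler's third law: T = 2π √(a³ / GM).
Substituting a = 4e+06 m and GM = 1.196e+15 m³/s²:
T = 2π √((4e+06)³ / 1.196e+15) s
T ≈ 1453 s = 24.22 minutes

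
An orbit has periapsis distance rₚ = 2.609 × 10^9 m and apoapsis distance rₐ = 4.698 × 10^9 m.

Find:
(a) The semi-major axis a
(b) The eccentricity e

(a) a = (rₚ + rₐ) / 2 = (2.609e+09 + 4.698e+09) / 2 ≈ 3.654e+09 m = 3.654 × 10^9 m.
(b) e = (rₐ − rₚ) / (rₐ + rₚ) = (4.698e+09 − 2.609e+09) / (4.698e+09 + 2.609e+09) ≈ 0.2859.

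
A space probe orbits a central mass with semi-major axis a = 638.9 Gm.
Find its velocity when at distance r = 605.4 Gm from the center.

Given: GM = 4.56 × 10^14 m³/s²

Convert to SI: a = 638.9 Gm = 6.389e+11 m; r = 605.4 Gm = 6.054e+11 m.
Vis-viva: v = √(GM · (2/r − 1/a)).
2/r − 1/a = 2/6.054e+11 − 1/6.389e+11 = 1.73841e-12 m⁻¹.
v = √(4.56e+14 · 1.73841e-12) m/s ≈ 28.16 m/s = 28.16 m/s.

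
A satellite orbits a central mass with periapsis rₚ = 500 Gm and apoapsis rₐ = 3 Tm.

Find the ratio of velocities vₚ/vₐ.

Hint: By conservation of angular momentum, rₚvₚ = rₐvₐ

Convert to SI: rₚ = 500 Gm = 5e+11 m; rₐ = 3 Tm = 3e+12 m.
Conservation of angular momentum gives rₚvₚ = rₐvₐ, so vₚ/vₐ = rₐ/rₚ.
vₚ/vₐ = 3e+12 / 5e+11 ≈ 6.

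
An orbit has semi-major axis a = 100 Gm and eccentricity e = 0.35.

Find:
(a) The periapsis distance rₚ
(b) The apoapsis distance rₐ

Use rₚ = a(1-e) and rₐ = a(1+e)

Convert to SI: a = 100 Gm = 1e+11 m.
(a) rₚ = a(1 − e) = 1e+11 · (1 − 0.35) = 1e+11 · 0.65 ≈ 6.5e+10 m = 65 Gm.
(b) rₐ = a(1 + e) = 1e+11 · (1 + 0.35) = 1e+11 · 1.35 ≈ 1.35e+11 m = 135 Gm.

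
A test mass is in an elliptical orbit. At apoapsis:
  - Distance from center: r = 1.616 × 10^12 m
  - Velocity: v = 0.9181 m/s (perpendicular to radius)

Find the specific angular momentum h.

With v perpendicular to r, h = r · v.
h = 1.616e+12 · 0.9181 m²/s ≈ 1.484e+12 m²/s.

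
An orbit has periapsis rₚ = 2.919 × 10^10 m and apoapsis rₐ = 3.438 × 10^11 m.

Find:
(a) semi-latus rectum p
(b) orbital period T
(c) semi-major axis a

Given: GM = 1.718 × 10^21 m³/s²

(a) From a = (rₚ + rₐ)/2 = 1.86495e+11 m and e = (rₐ − rₚ)/(rₐ + rₚ) = 0.843481, p = a(1 − e²) = 1.86495e+11 · (1 − (0.843481)²) ≈ 5.381e+10 m
(b) With a = (rₚ + rₐ)/2 = 1.86495e+11 m, T = 2π √(a³/GM) = 2π √((1.86495e+11)³/1.718e+21) s ≈ 1.221e+07 s
(c) a = (rₚ + rₐ)/2 = (2.919e+10 + 3.438e+11)/2 ≈ 1.865e+11 m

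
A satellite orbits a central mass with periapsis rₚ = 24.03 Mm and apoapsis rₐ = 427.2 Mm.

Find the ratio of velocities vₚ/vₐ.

Convert to SI: rₚ = 24.03 Mm = 2.403e+07 m; rₐ = 427.2 Mm = 4.272e+08 m.
Conservation of angular momentum gives rₚvₚ = rₐvₐ, so vₚ/vₐ = rₐ/rₚ.
vₚ/vₐ = 4.272e+08 / 2.403e+07 ≈ 17.78.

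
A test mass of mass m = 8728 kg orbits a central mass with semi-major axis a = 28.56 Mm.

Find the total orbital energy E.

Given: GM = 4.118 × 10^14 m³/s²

Convert to SI: a = 28.56 Mm = 2.856e+07 m.
E = −GMm / (2a).
E = −4.118e+14 · 8728 / (2 · 2.856e+07) J ≈ -6.292e+10 J = -62.92 GJ.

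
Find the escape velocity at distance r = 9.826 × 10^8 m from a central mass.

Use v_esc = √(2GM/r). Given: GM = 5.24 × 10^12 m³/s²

Escape velocity comes from setting total energy to zero: ½v² − GM/r = 0 ⇒ v_esc = √(2GM / r).
v_esc = √(2 · 5.24e+12 / 9.826e+08) m/s ≈ 103.3 m/s = 103.3 m/s.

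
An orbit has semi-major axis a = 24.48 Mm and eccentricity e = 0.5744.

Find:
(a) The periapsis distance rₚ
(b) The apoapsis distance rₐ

Convert to SI: a = 24.48 Mm = 2.448e+07 m.
(a) rₚ = a(1 − e) = 2.448e+07 · (1 − 0.5744) = 2.448e+07 · 0.4256 ≈ 1.042e+07 m = 10.42 Mm.
(b) rₐ = a(1 + e) = 2.448e+07 · (1 + 0.5744) = 2.448e+07 · 1.5744 ≈ 3.854e+07 m = 38.54 Mm.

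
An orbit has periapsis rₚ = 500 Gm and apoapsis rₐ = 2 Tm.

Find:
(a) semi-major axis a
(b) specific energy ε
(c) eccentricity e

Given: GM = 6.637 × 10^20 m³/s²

Convert to SI: rₚ = 500 Gm = 5e+11 m; rₐ = 2 Tm = 2e+12 m.
(a) a = (rₚ + rₐ)/2 = (5e+11 + 2e+12)/2 ≈ 1.25e+12 m
(b) With a = (rₚ + rₐ)/2 = 1.25e+12 m, ε = −GM/(2a) = −6.637e+20/(2 · 1.25e+12) J/kg ≈ -2.655e+08 J/kg
(c) e = (rₐ − rₚ)/(rₐ + rₚ) = (2e+12 − 5e+11)/(2e+12 + 5e+11) ≈ 0.6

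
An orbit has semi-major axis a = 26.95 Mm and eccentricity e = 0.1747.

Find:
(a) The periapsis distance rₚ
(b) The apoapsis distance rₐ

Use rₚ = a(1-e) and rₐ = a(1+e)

Convert to SI: a = 26.95 Mm = 2.695e+07 m.
(a) rₚ = a(1 − e) = 2.695e+07 · (1 − 0.1747) = 2.695e+07 · 0.8253 ≈ 2.224e+07 m = 22.24 Mm.
(b) rₐ = a(1 + e) = 2.695e+07 · (1 + 0.1747) = 2.695e+07 · 1.1747 ≈ 3.166e+07 m = 31.66 Mm.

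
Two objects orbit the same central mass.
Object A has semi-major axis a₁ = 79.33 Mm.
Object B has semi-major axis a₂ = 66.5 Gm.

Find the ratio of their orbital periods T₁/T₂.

Convert to SI: a₁ = 79.33 Mm = 7.933e+07 m; a₂ = 66.5 Gm = 6.65e+10 m.
From Kepler's third law, (T₁/T₂)² = (a₁/a₂)³, so T₁/T₂ = (a₁/a₂)^(3/2).
a₁/a₂ = 7.933e+07 / 6.65e+10 = 0.00119293.
T₁/T₂ = (0.00119293)^(3/2) ≈ 4.12e-05.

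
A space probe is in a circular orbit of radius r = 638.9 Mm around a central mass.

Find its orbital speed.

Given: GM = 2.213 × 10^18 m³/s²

Convert to SI: r = 638.9 Mm = 6.389e+08 m.
For a circular orbit, gravity supplies the centripetal force, so v = √(GM / r).
v = √(2.213e+18 / 6.389e+08) m/s ≈ 5.885e+04 m/s = 58.85 km/s.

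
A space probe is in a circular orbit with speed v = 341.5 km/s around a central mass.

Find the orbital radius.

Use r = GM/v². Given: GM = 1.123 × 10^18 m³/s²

Convert to SI: v = 341.5 km/s = 341500 m/s.
For a circular orbit, v² = GM / r, so r = GM / v².
r = 1.123e+18 / (341500)² m ≈ 9.629e+06 m = 9.629 Mm.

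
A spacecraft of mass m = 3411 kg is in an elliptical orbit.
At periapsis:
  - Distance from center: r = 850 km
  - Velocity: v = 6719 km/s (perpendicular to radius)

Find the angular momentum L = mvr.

Convert to SI: r = 850 km = 850000 m; v = 6719 km/s = 6.719e+06 m/s.
Since v is perpendicular to r, L = m · v · r.
L = 3411 · 6.719e+06 · 850000 kg·m²/s ≈ 1.948e+16 kg·m²/s.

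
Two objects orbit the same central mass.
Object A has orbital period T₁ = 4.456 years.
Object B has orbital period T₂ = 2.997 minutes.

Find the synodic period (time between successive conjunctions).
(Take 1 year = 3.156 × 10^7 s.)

Convert to SI: T₁ = 4.456 years = 1.40631e+08 s; T₂ = 2.997 minutes = 179.82 s.
T_syn = |T₁ · T₂ / (T₁ − T₂)|.
T_syn = |1.40631e+08 · 179.82 / (1.40631e+08 − 179.82)| s ≈ 179.8 s = 2.997 minutes.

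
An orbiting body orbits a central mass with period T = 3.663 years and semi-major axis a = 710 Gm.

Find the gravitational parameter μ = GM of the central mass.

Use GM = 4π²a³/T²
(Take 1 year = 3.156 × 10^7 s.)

Convert to SI: T = 3.663 years = 1.15604e+08 s; a = 710 Gm = 7.1e+11 m.
GM = 4π² · a³ / T².
GM = 4π² · (7.1e+11)³ / (1.15604e+08)² m³/s² ≈ 1.057e+21 m³/s² = 1.057 × 10^21 m³/s².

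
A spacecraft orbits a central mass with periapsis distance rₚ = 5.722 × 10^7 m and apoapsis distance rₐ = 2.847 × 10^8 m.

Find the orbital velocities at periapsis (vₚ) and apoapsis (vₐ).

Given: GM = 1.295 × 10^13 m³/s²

Use the vis-viva equation v² = GM(2/r − 1/a) with a = (rₚ + rₐ)/2 = (5.722e+07 + 2.847e+08)/2 = 1.7096e+08 m.
vₚ = √(GM · (2/rₚ − 1/a)) = √(1.295e+13 · (2/5.722e+07 − 1/1.7096e+08)) m/s ≈ 613.9 m/s = 613.9 m/s.
vₐ = √(GM · (2/rₐ − 1/a)) = √(1.295e+13 · (2/2.847e+08 − 1/1.7096e+08)) m/s ≈ 123.4 m/s = 123.4 m/s.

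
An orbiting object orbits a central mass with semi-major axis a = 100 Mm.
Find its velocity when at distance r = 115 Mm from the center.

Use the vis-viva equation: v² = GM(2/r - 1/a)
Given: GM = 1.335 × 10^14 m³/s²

Convert to SI: a = 100 Mm = 1e+08 m; r = 115 Mm = 1.15e+08 m.
Vis-viva: v = √(GM · (2/r − 1/a)).
2/r − 1/a = 2/1.15e+08 − 1/1e+08 = 7.3913e-09 m⁻¹.
v = √(1.335e+14 · 7.3913e-09) m/s ≈ 993.3 m/s = 993.3 m/s.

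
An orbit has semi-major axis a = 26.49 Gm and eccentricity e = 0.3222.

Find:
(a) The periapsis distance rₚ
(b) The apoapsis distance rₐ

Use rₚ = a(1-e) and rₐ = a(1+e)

Convert to SI: a = 26.49 Gm = 2.649e+10 m.
(a) rₚ = a(1 − e) = 2.649e+10 · (1 − 0.3222) = 2.649e+10 · 0.6778 ≈ 1.795e+10 m = 17.95 Gm.
(b) rₐ = a(1 + e) = 2.649e+10 · (1 + 0.3222) = 2.649e+10 · 1.3222 ≈ 3.503e+10 m = 35.03 Gm.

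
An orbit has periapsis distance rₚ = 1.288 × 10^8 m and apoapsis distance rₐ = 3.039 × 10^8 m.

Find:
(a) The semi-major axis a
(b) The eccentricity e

(a) a = (rₚ + rₐ) / 2 = (1.288e+08 + 3.039e+08) / 2 ≈ 2.164e+08 m = 2.163 × 10^8 m.
(b) e = (rₐ − rₚ) / (rₐ + rₚ) = (3.039e+08 − 1.288e+08) / (3.039e+08 + 1.288e+08) ≈ 0.4047.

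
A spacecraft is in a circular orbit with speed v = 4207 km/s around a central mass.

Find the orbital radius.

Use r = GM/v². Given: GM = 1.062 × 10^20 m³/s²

Convert to SI: v = 4207 km/s = 4.207e+06 m/s.
For a circular orbit, v² = GM / r, so r = GM / v².
r = 1.062e+20 / (4.207e+06)² m ≈ 6e+06 m = 6 Mm.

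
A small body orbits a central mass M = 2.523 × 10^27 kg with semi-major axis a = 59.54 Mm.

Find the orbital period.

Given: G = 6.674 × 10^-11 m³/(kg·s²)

Convert to SI: a = 59.54 Mm = 5.954e+07 m.
GM = G · M = 6.674e-11 · 2.523e+27 = 1.68385e+17 m³/s².
Kepler's third law: T = 2π √(a³ / GM).
Substituting a = 5.954e+07 m and GM = 1.68385e+17 m³/s²:
T = 2π √((5.954e+07)³ / 1.68385e+17) s
T ≈ 7035 s = 1.954 hours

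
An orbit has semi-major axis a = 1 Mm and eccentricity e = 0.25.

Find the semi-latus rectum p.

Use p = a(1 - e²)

Convert to SI: a = 1 Mm = 1e+06 m.
p = a (1 − e²).
p = 1e+06 · (1 − (0.25)²) = 1e+06 · 0.9375 ≈ 9.375e+05 m = 937.5 km.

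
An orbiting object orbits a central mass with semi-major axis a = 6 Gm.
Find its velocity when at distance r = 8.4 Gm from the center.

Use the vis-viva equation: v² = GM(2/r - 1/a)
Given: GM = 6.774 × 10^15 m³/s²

Convert to SI: a = 6 Gm = 6e+09 m; r = 8.4 Gm = 8.4e+09 m.
Vis-viva: v = √(GM · (2/r − 1/a)).
2/r − 1/a = 2/8.4e+09 − 1/6e+09 = 7.14286e-11 m⁻¹.
v = √(6.774e+15 · 7.14286e-11) m/s ≈ 695.6 m/s = 695.6 m/s.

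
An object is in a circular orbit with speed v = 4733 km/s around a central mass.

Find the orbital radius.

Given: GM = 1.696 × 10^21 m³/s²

Convert to SI: v = 4733 km/s = 4.733e+06 m/s.
For a circular orbit, v² = GM / r, so r = GM / v².
r = 1.696e+21 / (4.733e+06)² m ≈ 7.571e+07 m = 75.71 Mm.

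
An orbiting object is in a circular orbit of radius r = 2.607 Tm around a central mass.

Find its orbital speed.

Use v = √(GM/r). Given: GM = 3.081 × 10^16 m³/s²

Convert to SI: r = 2.607 Tm = 2.607e+12 m.
For a circular orbit, gravity supplies the centripetal force, so v = √(GM / r).
v = √(3.081e+16 / 2.607e+12) m/s ≈ 108.7 m/s = 108.7 m/s.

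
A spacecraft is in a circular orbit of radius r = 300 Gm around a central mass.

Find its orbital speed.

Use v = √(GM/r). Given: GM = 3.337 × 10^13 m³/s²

Convert to SI: r = 300 Gm = 3e+11 m.
For a circular orbit, gravity supplies the centripetal force, so v = √(GM / r).
v = √(3.337e+13 / 3e+11) m/s ≈ 10.55 m/s = 10.55 m/s.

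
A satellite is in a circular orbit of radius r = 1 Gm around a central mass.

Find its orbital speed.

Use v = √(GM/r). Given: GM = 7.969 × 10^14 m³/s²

Convert to SI: r = 1 Gm = 1e+09 m.
For a circular orbit, gravity supplies the centripetal force, so v = √(GM / r).
v = √(7.969e+14 / 1e+09) m/s ≈ 892.7 m/s = 892.7 m/s.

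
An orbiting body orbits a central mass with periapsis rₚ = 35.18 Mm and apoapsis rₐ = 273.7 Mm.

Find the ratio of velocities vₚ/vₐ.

Convert to SI: rₚ = 35.18 Mm = 3.518e+07 m; rₐ = 273.7 Mm = 2.737e+08 m.
Conservation of angular momentum gives rₚvₚ = rₐvₐ, so vₚ/vₐ = rₐ/rₚ.
vₚ/vₐ = 2.737e+08 / 3.518e+07 ≈ 7.78.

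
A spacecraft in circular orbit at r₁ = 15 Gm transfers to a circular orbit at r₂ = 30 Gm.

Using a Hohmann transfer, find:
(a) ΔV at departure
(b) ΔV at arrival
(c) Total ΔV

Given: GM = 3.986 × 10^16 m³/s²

Convert to SI: r₁ = 15 Gm = 1.5e+10 m; r₂ = 30 Gm = 3e+10 m.
Transfer semi-major axis: a_t = (r₁ + r₂)/2 = (1.5e+10 + 3e+10)/2 = 2.25e+10 m.
Circular speeds: v₁ = √(GM/r₁) = 1630.13 m/s, v₂ = √(GM/r₂) = 1152.68 m/s.
Transfer speeds (vis-viva v² = GM(2/r − 1/a_t)): v₁ᵗ = 1882.32 m/s, v₂ᵗ = 941.158 m/s.
(a) ΔV₁ = |v₁ᵗ − v₁| ≈ 252.2 m/s = 252.2 m/s.
(b) ΔV₂ = |v₂ − v₂ᵗ| ≈ 211.5 m/s = 211.5 m/s.
(c) ΔV_total = ΔV₁ + ΔV₂ ≈ 463.7 m/s = 463.7 m/s.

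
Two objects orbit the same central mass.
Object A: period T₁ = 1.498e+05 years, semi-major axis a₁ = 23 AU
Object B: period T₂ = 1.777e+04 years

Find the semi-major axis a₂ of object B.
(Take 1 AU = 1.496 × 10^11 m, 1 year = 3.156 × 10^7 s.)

Convert to SI: T₁ = 1.498e+05 years = 4.72769e+12 s; a₁ = 23 AU = 3.4408e+12 m; T₂ = 1.777e+04 years = 5.60821e+11 s.
Kepler's third law: (T₁/T₂)² = (a₁/a₂)³ ⇒ a₂ = a₁ · (T₂/T₁)^(2/3).
T₂/T₁ = 5.60821e+11 / 4.72769e+12 = 0.118625.
a₂ = 3.4408e+12 · (0.118625)^(2/3) m ≈ 8.307e+11 m = 5.553 AU.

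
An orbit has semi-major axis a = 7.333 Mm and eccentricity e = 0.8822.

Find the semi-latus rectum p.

Convert to SI: a = 7.333 Mm = 7.333e+06 m.
p = a (1 − e²).
p = 7.333e+06 · (1 − (0.8822)²) = 7.333e+06 · 0.221723 ≈ 1.626e+06 m = 1.626 Mm.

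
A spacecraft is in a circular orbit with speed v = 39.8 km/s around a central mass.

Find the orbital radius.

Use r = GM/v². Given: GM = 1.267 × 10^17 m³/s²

Convert to SI: v = 39.8 km/s = 39800 m/s.
For a circular orbit, v² = GM / r, so r = GM / v².
r = 1.267e+17 / (39800)² m ≈ 7.999e+07 m = 79.99 Mm.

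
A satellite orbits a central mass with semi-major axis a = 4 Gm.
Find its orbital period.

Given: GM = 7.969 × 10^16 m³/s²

Convert to SI: a = 4 Gm = 4e+09 m.
Kepler's third law: T = 2π √(a³ / GM).
Substituting a = 4e+09 m and GM = 7.969e+16 m³/s²:
T = 2π √((4e+09)³ / 7.969e+16) s
T ≈ 5.631e+06 s = 65.17 days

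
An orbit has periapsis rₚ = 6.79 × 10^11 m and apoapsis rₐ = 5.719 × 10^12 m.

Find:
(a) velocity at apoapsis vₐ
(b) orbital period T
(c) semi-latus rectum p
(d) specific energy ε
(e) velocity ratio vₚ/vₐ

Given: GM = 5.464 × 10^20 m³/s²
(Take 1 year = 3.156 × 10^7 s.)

(a) With a = (rₚ + rₐ)/2 = 3.199e+12 m, vₐ = √(GM (2/rₐ − 1/a)) = √(5.464e+20 · (2/5.719e+12 − 1/3.199e+12)) m/s ≈ 4503 m/s
(b) With a = (rₚ + rₐ)/2 = 3.199e+12 m, T = 2π √(a³/GM) = 2π √((3.199e+12)³/5.464e+20) s ≈ 1.538e+09 s
(c) From a = (rₚ + rₐ)/2 = 3.199e+12 m and e = (rₐ − rₚ)/(rₐ + rₚ) = 0.787746, p = a(1 − e²) = 3.199e+12 · (1 − (0.787746)²) ≈ 1.214e+12 m
(d) With a = (rₚ + rₐ)/2 = 3.199e+12 m, ε = −GM/(2a) = −5.464e+20/(2 · 3.199e+12) J/kg ≈ -8.54e+07 J/kg
(e) Conservation of angular momentum (rₚvₚ = rₐvₐ) gives vₚ/vₐ = rₐ/rₚ = 5.719e+12/6.79e+11 ≈ 8.423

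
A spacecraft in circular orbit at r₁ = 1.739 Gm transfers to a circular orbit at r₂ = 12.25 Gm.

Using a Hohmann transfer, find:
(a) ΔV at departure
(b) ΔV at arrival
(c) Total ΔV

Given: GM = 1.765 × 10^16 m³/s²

Convert to SI: r₁ = 1.739 Gm = 1.739e+09 m; r₂ = 12.25 Gm = 1.225e+10 m.
Transfer semi-major axis: a_t = (r₁ + r₂)/2 = (1.739e+09 + 1.225e+10)/2 = 6.9945e+09 m.
Circular speeds: v₁ = √(GM/r₁) = 3185.83 m/s, v₂ = √(GM/r₂) = 1200.34 m/s.
Transfer speeds (vis-viva v² = GM(2/r − 1/a_t)): v₁ᵗ = 4216.11 m/s, v₂ᵗ = 598.516 m/s.
(a) ΔV₁ = |v₁ᵗ − v₁| ≈ 1030 m/s = 1.03 km/s.
(b) ΔV₂ = |v₂ − v₂ᵗ| ≈ 601.8 m/s = 601.8 m/s.
(c) ΔV_total = ΔV₁ + ΔV₂ ≈ 1632 m/s = 1.632 km/s.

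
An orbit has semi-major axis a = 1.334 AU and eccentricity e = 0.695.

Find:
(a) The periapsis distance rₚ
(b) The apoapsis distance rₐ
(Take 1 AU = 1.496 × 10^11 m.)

Convert to SI: a = 1.334 AU = 1.99566e+11 m.
(a) rₚ = a(1 − e) = 1.99566e+11 · (1 − 0.695) = 1.99566e+11 · 0.305 ≈ 6.087e+10 m = 0.4069 AU.
(b) rₐ = a(1 + e) = 1.99566e+11 · (1 + 0.695) = 1.99566e+11 · 1.695 ≈ 3.383e+11 m = 2.261 AU.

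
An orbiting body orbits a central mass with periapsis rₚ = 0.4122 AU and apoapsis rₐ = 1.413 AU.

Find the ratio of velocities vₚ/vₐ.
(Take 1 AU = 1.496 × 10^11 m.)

Convert to SI: rₚ = 0.4122 AU = 6.16651e+10 m; rₐ = 1.413 AU = 2.11385e+11 m.
Conservation of angular momentum gives rₚvₚ = rₐvₐ, so vₚ/vₐ = rₐ/rₚ.
vₚ/vₐ = 2.11385e+11 / 6.16651e+10 ≈ 3.428.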